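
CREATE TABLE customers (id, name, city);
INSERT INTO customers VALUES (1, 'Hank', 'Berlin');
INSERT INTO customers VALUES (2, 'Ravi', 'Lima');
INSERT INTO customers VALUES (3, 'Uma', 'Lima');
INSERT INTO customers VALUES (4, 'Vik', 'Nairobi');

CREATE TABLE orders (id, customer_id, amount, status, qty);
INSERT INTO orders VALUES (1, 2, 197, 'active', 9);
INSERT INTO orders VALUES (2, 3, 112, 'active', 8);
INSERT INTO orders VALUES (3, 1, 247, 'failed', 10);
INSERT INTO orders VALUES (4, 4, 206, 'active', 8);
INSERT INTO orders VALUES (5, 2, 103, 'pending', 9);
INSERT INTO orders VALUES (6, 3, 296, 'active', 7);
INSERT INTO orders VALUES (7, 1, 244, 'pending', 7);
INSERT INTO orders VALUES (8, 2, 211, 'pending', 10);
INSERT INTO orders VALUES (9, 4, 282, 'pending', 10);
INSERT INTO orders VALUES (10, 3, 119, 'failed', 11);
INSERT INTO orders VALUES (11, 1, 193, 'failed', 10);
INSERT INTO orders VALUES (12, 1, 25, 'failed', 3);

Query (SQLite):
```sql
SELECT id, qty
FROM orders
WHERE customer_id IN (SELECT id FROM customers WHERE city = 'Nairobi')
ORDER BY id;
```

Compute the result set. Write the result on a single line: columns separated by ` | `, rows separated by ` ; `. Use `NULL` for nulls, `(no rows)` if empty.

Inner query: customers.id where city = 'Nairobi'.
Outer: keep orders rows whose customer_id is in that set.
Inner query → {4}

4 | 8 ; 9 | 10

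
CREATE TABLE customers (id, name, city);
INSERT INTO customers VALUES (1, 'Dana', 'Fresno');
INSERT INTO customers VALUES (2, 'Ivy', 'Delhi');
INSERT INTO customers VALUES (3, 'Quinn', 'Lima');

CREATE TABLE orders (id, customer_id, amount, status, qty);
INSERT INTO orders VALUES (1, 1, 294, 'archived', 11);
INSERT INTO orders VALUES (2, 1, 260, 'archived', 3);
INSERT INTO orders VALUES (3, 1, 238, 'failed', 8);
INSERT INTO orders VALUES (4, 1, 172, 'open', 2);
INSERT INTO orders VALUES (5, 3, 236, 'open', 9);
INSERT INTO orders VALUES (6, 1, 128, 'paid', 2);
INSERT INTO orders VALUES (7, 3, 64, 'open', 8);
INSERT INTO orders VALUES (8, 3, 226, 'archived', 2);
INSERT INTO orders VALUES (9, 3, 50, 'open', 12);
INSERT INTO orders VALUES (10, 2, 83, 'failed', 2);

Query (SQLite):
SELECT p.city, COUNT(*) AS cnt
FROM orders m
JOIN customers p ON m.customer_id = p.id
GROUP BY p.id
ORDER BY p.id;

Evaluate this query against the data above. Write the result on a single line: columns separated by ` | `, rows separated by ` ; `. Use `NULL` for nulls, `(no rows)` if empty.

Join each orders row to its customers via customer_id.
Group joined rows by customers.id; compute COUNT(*) per group.
  1: ids {1, 2, 3, 4, 6} → COUNT(*)=5
  2: ids {10} → COUNT(*)=1
  3: ids {5, 7, 8, 9} → COUNT(*)=4

Fresno | 5 ; Delhi | 1 ; Lima | 4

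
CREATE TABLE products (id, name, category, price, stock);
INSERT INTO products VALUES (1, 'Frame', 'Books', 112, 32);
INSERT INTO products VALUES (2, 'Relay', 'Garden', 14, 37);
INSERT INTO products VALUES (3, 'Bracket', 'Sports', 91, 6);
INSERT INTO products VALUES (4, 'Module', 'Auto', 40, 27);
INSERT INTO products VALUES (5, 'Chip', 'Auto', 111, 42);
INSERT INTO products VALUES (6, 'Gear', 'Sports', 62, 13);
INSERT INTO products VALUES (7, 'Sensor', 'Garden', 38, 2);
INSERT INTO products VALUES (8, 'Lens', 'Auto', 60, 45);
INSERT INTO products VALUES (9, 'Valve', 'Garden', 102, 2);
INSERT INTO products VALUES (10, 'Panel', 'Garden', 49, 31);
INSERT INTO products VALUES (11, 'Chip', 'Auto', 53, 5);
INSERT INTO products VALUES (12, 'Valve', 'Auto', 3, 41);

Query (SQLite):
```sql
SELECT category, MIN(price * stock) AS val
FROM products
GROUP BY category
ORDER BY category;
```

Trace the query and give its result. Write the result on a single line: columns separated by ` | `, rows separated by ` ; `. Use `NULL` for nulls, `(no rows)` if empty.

For each row compute price * stock.
Group by category; take MIN of the expression per group.
  Auto: ids {4, 5, 8, 11, 12} → MIN(price * stock)=123
  Books: ids {1} → MIN(price * stock)=3584
  Garden: ids {2, 7, 9, 10} → MIN(price * stock)=76
  Sports: ids {3, 6} → MIN(price * stock)=546

Auto | 123 ; Books | 3584 ; Garden | 76 ; Sports | 546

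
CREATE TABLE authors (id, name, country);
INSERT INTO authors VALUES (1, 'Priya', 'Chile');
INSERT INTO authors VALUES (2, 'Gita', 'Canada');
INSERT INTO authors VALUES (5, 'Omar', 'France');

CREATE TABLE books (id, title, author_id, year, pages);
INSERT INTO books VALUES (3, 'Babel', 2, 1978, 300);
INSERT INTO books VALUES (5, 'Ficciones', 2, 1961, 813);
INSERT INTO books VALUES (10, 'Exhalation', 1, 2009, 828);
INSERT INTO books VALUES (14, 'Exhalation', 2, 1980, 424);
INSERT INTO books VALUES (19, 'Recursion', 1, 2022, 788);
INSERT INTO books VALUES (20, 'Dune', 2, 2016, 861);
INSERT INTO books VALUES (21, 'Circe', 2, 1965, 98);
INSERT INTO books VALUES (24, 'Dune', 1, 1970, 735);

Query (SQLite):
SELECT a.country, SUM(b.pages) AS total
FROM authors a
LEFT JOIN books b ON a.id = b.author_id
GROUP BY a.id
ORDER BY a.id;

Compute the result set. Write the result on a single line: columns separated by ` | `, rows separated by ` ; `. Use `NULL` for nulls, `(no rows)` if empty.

LEFT JOIN keeps every authors row; unmatched ones get NULL for books columns.
Group by authors.id and compute SUM(b.pages). SUM over an all-NULL group is NULL.
  1: ids {10, 19, 24} → SUM(b.pages)=2351
  2: ids {3, 5, 14, 20, 21} → SUM(b.pages)=2496
  5: ids {—} → SUM(b.pages)=NULL

Chile | 2351 ; Canada | 2496 ; France | NULL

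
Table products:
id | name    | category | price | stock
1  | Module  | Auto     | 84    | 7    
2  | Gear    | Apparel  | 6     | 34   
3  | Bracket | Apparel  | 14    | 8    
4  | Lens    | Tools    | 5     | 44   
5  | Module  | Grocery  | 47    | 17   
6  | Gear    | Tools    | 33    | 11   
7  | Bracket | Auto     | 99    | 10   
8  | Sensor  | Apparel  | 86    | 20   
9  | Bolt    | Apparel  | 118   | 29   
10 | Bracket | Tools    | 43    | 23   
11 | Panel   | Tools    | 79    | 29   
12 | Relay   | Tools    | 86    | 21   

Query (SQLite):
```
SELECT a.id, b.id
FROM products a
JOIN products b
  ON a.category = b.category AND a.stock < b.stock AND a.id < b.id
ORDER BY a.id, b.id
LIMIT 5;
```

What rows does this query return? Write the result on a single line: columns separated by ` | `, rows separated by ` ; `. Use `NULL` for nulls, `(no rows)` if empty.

1 | 7 ; 3 | 8 ; 3 | 9 ; 6 | 10 ; 6 | 11

Pairs (a,b) with same category, a.stock < b.stock, a.id < b.id.
category groups: Apparel:{2,3,8,9} Auto:{1,7} Grocery:{5} Tools:{4,6,10,11,12}
Ordered by (a.id, b.id); first 5.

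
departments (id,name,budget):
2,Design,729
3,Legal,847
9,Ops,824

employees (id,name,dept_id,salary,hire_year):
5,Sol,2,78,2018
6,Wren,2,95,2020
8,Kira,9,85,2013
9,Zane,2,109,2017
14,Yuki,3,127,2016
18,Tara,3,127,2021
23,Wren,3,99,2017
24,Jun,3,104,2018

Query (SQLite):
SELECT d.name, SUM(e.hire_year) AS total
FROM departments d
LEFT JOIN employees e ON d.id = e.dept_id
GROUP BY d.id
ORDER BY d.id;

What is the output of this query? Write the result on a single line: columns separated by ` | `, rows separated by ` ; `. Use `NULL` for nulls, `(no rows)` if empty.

LEFT JOIN keeps every departments row; unmatched ones get NULL for employees columns.
Group by departments.id and compute SUM(e.hire_year). SUM over an all-NULL group is NULL.
  2: ids {5, 6, 9} → SUM(e.hire_year)=6055
  3: ids {14, 18, 23, 24} → SUM(e.hire_year)=8072
  9: ids {8} → SUM(e.hire_year)=2013

Design | 6055 ; Legal | 8072 ; Ops | 2013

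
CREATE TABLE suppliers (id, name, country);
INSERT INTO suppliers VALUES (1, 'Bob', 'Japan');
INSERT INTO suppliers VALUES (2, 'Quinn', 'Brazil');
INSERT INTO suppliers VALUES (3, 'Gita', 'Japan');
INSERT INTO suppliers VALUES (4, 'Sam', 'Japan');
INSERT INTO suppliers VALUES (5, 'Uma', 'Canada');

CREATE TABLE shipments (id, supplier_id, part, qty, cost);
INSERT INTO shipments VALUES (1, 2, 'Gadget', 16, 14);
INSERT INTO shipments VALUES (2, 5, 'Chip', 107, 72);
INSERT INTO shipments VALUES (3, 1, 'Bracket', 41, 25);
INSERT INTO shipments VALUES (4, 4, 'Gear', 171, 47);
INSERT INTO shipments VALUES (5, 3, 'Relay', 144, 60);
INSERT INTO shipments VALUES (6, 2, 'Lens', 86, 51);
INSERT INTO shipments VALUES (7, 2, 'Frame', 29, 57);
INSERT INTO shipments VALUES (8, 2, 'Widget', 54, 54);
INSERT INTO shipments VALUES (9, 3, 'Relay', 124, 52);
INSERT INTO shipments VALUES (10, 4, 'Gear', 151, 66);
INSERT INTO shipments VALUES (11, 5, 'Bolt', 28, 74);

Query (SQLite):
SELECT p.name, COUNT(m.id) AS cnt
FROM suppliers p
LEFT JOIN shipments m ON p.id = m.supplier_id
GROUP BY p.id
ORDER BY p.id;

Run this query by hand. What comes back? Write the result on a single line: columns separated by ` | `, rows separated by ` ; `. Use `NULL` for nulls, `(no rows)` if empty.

LEFT JOIN keeps every suppliers row; unmatched ones get NULL for shipments columns.
Group by suppliers.id and compute COUNT(m.id). COUNT(col) of an all-NULL group is 0.
  1: ids {3} → COUNT(m.id)=1
  2: ids {1, 6, 7, 8} → COUNT(m.id)=4
  3: ids {5, 9} → COUNT(m.id)=2
  4: ids {4, 10} → COUNT(m.id)=2
  5: ids {2, 11} → COUNT(m.id)=2

Bob | 1 ; Quinn | 4 ; Gita | 2 ; Sam | 2 ; Uma | 2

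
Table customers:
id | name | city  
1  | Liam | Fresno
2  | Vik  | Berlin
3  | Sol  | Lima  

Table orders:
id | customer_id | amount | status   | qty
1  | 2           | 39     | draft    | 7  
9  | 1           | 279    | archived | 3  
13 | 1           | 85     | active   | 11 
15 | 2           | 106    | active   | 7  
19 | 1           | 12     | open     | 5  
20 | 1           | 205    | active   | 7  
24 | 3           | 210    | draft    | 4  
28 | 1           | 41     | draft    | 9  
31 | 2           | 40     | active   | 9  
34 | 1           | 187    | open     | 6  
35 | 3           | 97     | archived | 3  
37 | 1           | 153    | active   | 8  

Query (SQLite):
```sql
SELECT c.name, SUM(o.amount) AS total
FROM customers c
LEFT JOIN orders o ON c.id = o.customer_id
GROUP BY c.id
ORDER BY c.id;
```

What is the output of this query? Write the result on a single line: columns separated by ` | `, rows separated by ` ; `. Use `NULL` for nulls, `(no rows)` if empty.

LEFT JOIN keeps every customers row; unmatched ones get NULL for orders columns.
Group by customers.id and compute SUM(o.amount). SUM over an all-NULL group is NULL.
  1: ids {9, 13, 19, 20, 28, 34, 37} → SUM(o.amount)=962
  2: ids {1, 15, 31} → SUM(o.amount)=185
  3: ids {24, 35} → SUM(o.amount)=307

Liam | 962 ; Vik | 185 ; Sol | 307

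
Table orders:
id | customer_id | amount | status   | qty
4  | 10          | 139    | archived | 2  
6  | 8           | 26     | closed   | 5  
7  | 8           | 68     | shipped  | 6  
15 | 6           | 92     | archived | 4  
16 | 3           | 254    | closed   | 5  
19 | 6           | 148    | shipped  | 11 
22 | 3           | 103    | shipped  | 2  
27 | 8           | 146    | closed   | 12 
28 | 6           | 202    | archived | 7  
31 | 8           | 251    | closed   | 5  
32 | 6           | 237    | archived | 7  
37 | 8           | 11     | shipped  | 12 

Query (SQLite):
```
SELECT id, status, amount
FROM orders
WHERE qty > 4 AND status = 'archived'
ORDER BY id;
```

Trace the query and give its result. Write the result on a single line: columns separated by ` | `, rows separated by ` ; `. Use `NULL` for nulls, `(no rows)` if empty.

28 | archived | 202 ; 32 | archived | 237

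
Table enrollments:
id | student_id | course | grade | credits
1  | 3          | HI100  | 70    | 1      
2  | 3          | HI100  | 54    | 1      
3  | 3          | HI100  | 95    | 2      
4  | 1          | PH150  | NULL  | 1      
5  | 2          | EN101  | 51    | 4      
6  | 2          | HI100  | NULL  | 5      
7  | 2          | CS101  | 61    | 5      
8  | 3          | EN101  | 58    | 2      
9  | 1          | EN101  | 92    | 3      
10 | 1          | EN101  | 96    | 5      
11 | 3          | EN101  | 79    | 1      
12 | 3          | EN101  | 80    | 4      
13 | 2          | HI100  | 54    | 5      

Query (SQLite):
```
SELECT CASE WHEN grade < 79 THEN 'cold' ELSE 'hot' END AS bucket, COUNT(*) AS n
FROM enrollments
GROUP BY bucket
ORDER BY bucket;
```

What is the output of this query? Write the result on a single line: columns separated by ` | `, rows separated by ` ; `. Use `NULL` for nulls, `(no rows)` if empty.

cold | 6 ; hot | 7

Bucket rows by grade < 79 → 'cold' else 'hot'; count each bucket.
NULL < 79 is unknown, so NULL grade falls into ELSE → 'hot'.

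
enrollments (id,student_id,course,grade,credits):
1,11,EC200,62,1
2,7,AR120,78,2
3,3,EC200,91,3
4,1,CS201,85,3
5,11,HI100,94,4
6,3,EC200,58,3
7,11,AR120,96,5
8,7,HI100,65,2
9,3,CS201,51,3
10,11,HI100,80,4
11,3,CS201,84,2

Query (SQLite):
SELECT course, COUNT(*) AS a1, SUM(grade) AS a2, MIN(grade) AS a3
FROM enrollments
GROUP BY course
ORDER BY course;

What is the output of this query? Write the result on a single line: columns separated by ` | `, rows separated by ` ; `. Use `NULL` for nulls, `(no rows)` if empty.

AR120 | 2 | 174 | 78 ; CS201 | 3 | 220 | 51 ; EC200 | 3 | 211 | 58 ; HI100 | 3 | 239 | 65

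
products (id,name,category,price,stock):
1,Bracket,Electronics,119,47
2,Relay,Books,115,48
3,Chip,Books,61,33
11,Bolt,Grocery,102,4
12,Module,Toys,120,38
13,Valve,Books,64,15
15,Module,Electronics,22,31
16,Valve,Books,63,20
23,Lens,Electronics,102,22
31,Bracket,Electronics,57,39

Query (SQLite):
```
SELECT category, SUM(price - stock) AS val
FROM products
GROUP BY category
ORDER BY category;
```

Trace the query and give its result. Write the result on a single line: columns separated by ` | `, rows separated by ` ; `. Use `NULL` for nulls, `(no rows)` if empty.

For each row compute price - stock.
Group by category; take SUM of the expression per group.
  Books: ids {2, 3, 13, 16} → SUM(price - stock)=187
  Electronics: ids {1, 15, 23, 31} → SUM(price - stock)=161
  Grocery: ids {11} → SUM(price - stock)=98
  Toys: ids {12} → SUM(price - stock)=82

Books | 187 ; Electronics | 161 ; Grocery | 98 ; Toys | 82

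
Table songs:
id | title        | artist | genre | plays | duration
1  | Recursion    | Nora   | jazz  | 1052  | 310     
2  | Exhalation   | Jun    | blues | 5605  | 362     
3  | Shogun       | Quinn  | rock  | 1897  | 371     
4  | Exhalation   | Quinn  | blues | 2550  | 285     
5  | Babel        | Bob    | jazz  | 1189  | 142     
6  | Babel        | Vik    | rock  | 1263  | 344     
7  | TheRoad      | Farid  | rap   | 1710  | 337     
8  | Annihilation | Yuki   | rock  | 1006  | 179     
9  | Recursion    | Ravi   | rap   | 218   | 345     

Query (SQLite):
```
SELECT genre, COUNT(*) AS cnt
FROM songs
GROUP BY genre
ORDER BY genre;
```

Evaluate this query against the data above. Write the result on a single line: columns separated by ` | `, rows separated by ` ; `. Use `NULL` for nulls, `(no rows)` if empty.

blues | 2 ; jazz | 2 ; rap | 2 ; rock | 3

Partition songs by genre; compute COUNT(*) within each group.
  blues: ids {2, 4} → COUNT(*)=2
  jazz: ids {1, 5} → COUNT(*)=2
  rap: ids {7, 9} → COUNT(*)=2
  rock: ids {3, 6, 8} → COUNT(*)=3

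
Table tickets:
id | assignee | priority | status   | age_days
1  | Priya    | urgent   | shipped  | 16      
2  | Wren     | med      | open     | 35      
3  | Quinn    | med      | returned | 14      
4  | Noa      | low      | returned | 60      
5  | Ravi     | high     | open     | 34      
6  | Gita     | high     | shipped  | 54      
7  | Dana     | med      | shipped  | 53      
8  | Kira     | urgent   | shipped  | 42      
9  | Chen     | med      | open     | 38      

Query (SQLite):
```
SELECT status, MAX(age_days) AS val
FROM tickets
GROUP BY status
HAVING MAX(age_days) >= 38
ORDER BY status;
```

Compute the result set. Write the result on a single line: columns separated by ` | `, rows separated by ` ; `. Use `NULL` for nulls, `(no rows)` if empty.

open | 38 ; returned | 60 ; shipped | 54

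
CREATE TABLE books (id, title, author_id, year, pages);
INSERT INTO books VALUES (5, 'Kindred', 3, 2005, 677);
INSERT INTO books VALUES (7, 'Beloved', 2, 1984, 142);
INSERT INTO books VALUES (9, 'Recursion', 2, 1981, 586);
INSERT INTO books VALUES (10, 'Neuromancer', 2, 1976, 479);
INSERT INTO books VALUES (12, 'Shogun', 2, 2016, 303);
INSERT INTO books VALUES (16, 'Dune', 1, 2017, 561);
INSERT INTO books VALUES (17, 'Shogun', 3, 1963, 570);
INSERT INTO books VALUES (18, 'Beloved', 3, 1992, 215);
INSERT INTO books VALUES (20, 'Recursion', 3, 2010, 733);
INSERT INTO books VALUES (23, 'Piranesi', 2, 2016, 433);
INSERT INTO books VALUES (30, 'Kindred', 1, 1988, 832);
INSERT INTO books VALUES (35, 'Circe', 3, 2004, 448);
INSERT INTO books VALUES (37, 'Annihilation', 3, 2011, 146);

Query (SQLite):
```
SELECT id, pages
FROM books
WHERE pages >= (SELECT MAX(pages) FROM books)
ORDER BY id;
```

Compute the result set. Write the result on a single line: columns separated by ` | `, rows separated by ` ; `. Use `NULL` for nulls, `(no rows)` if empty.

30 | 832

Scalar subquery: MAX(pages) over all books rows = 832.
Keep rows where pages >= that value.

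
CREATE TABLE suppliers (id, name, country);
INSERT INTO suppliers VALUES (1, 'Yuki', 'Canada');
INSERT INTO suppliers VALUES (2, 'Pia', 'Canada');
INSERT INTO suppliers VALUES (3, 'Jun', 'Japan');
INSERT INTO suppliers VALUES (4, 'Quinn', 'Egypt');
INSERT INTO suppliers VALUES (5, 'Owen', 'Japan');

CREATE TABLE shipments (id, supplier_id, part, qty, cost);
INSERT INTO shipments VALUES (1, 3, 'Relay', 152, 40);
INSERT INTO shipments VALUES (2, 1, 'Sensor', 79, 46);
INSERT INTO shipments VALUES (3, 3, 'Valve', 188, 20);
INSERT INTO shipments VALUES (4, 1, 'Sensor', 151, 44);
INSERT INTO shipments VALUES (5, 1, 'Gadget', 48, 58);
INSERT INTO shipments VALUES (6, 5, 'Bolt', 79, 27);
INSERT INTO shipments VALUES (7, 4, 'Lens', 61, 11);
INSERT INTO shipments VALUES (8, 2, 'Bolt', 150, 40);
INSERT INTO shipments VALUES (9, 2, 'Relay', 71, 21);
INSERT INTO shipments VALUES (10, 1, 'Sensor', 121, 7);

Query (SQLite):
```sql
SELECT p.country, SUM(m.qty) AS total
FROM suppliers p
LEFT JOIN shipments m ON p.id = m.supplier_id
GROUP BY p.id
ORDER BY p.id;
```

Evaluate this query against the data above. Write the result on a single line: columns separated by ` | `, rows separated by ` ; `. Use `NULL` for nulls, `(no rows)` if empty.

LEFT JOIN keeps every suppliers row; unmatched ones get NULL for shipments columns.
Group by suppliers.id and compute SUM(m.qty). SUM over an all-NULL group is NULL.
  1: ids {2, 4, 5, 10} → SUM(m.qty)=399
  2: ids {8, 9} → SUM(m.qty)=221
  3: ids {1, 3} → SUM(m.qty)=340
  4: ids {7} → SUM(m.qty)=61
  5: ids {6} → SUM(m.qty)=79

Canada | 399 ; Canada | 221 ; Japan | 340 ; Egypt | 61 ; Japan | 79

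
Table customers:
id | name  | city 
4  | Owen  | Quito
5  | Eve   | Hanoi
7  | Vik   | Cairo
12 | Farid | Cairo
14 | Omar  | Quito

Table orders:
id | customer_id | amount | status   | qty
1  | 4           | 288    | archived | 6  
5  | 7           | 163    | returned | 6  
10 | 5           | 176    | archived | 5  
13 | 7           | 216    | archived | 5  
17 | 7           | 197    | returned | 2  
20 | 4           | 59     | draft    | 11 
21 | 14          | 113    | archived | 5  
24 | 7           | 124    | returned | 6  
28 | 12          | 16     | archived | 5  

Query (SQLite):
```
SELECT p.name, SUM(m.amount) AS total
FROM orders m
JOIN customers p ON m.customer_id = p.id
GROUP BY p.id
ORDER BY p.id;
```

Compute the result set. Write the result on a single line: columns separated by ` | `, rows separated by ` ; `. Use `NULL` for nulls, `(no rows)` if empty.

Owen | 347 ; Eve | 176 ; Vik | 700 ; Farid | 16 ; Omar | 113

Join each orders row to its customers via customer_id.
Group joined rows by customers.id; compute SUM(m.amount) per group.
  4: ids {1, 20} → SUM(m.amount)=347
  5: ids {10} → SUM(m.amount)=176
  7: ids {5, 13, 17, 24} → SUM(m.amount)=700
  12: ids {28} → SUM(m.amount)=16
  14: ids {21} → SUM(m.amount)=113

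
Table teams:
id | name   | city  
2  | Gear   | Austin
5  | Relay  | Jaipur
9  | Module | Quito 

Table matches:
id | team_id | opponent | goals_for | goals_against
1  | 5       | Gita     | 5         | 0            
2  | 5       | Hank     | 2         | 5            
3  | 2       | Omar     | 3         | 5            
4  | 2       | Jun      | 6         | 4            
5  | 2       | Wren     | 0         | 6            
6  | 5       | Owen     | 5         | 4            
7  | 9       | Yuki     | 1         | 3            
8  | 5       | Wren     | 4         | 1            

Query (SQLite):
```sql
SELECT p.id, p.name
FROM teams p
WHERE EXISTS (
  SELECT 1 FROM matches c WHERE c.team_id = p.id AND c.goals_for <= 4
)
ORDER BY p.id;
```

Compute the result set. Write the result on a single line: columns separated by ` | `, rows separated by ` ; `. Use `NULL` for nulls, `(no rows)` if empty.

For each teams row, check whether any matches with matching team_id has goals_for <= 4.
Keep rows where that is true.

2 | Gear ; 5 | Relay ; 9 | Module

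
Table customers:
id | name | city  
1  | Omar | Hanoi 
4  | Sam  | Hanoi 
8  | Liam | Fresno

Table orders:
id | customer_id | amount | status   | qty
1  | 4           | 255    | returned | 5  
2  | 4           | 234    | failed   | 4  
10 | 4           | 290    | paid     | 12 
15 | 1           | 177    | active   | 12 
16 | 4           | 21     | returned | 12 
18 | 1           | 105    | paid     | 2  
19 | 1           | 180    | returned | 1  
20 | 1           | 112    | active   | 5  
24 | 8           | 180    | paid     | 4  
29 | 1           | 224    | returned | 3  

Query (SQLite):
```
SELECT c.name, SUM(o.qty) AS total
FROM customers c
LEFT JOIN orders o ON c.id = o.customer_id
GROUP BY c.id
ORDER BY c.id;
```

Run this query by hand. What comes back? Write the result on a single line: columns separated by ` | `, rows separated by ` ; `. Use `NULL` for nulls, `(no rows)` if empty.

Omar | 23 ; Sam | 33 ; Liam | 4

LEFT JOIN keeps every customers row; unmatched ones get NULL for orders columns.
Group by customers.id and compute SUM(o.qty). SUM over an all-NULL group is NULL.
  1: ids {15, 18, 19, 20, 29} → SUM(o.qty)=23
  4: ids {1, 2, 10, 16} → SUM(o.qty)=33
  8: ids {24} → SUM(o.qty)=4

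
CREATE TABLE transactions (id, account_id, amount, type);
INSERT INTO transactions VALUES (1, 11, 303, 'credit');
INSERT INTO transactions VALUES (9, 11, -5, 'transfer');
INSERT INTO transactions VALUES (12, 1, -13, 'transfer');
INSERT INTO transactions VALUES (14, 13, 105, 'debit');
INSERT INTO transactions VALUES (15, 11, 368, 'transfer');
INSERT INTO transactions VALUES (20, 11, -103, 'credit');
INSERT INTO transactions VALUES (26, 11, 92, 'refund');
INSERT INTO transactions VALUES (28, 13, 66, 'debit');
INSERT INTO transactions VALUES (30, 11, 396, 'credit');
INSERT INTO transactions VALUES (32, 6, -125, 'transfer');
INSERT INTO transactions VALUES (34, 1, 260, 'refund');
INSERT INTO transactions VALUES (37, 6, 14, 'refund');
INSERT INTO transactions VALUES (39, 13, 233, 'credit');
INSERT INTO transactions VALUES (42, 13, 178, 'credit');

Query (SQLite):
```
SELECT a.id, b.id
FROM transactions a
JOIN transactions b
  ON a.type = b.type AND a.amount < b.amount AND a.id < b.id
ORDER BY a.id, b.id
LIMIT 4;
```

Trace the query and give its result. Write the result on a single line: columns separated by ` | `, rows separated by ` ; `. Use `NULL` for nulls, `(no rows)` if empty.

1 | 30 ; 9 | 15 ; 12 | 15 ; 20 | 30

Pairs (a,b) with same type, a.amount < b.amount, a.id < b.id.
type groups: credit:{1,20,30,39,42} debit:{14,28} refund:{26,34,37} transfer:{9,12,15,32}
Ordered by (a.id, b.id); first 4.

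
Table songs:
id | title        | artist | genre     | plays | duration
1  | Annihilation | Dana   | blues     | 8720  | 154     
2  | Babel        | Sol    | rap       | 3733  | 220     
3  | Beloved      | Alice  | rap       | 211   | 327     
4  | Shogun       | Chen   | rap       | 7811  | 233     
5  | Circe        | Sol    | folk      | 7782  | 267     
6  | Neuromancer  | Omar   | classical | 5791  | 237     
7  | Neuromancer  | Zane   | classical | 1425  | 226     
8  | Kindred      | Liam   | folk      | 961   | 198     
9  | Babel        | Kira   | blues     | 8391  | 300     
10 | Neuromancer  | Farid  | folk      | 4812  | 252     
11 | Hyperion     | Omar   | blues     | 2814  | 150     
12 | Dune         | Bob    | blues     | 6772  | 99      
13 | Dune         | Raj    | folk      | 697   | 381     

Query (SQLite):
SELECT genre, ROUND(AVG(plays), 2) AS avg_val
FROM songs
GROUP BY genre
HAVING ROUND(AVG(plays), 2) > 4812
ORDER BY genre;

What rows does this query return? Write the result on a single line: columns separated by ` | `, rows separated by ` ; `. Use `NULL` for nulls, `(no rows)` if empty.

Partition songs by genre; compute ROUND(AVG(plays), 2) within each group.
HAVING: keep groups where ROUND(AVG(plays), 2) > 4812.
  blues: ids {1, 9, 11, 12} → ROUND(AVG(plays), 2)=6674.25
  classical: ids {6, 7} → ROUND(AVG(plays), 2)=3608
  folk: ids {5, 8, 10, 13} → ROUND(AVG(plays), 2)=3563
  rap: ids {2, 3, 4} → ROUND(AVG(plays), 2)=3918.33

blues | 6674.25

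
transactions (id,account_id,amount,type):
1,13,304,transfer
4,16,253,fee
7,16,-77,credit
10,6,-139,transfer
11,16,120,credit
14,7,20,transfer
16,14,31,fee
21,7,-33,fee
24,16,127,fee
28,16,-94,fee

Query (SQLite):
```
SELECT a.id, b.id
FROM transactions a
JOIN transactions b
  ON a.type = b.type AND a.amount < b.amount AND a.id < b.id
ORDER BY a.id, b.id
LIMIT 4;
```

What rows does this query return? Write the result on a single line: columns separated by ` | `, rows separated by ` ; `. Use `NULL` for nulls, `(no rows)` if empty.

7 | 11 ; 10 | 14 ; 16 | 24 ; 21 | 24

Pairs (a,b) with same type, a.amount < b.amount, a.id < b.id.
type groups: credit:{7,11} fee:{4,16,21,24,28} transfer:{1,10,14}
Ordered by (a.id, b.id); first 4.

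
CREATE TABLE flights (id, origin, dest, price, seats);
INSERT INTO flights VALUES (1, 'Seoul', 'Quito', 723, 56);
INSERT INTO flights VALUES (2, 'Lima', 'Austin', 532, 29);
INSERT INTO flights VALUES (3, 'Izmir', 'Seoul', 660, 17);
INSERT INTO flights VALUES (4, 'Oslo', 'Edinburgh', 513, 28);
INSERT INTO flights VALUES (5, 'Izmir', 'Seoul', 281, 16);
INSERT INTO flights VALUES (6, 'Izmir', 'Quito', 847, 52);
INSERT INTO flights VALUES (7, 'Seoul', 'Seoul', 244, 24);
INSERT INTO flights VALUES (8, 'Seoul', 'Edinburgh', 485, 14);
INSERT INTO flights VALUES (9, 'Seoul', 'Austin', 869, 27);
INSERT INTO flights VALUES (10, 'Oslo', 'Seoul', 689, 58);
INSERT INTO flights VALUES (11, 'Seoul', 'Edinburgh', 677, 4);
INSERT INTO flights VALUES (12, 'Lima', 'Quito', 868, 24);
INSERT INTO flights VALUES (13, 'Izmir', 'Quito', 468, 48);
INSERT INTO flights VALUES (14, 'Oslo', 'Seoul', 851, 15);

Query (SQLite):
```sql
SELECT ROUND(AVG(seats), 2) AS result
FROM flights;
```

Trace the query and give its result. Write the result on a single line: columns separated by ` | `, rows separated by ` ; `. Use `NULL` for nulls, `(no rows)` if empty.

29.43

All seats values: [56, 29, 17, 28, 16, 52, 24, 14, 27, 58, 4, 24, 48, 15].
AVG = 412 / 14 (rounded to 2 dp).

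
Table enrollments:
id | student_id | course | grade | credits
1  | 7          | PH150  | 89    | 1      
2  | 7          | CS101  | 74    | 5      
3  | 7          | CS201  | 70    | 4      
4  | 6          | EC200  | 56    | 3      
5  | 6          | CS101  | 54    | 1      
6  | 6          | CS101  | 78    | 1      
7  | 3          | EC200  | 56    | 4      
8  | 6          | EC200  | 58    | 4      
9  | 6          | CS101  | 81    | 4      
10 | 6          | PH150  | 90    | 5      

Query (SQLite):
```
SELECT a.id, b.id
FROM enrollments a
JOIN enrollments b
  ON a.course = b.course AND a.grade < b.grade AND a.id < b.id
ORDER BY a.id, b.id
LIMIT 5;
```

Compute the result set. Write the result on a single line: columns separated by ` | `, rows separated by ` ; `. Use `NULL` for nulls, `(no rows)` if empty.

1 | 10 ; 2 | 6 ; 2 | 9 ; 4 | 8 ; 5 | 6

Pairs (a,b) with same course, a.grade < b.grade, a.id < b.id.
course groups: CS101:{2,5,6,9} CS201:{3} EC200:{4,7,8} PH150:{1,10}
Ordered by (a.id, b.id); first 5.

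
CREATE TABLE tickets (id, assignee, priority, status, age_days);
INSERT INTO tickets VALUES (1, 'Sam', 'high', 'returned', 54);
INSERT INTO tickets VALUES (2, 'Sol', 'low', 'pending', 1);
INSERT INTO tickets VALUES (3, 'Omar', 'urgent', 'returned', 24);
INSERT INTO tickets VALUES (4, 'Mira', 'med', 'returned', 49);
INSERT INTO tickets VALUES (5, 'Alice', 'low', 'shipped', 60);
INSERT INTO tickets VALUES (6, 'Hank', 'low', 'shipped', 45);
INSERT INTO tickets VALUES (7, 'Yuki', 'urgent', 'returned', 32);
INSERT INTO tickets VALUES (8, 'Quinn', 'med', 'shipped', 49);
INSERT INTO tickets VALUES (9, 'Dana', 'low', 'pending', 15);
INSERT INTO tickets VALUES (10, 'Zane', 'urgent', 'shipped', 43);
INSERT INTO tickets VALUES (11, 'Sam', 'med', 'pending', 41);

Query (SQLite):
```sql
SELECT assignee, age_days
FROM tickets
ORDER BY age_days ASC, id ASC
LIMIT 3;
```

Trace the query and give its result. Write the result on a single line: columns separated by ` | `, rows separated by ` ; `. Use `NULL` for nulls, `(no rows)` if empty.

Sort by age_days asc, tiebreak id asc: (1, id=2), (15, id=9), (24, id=3), (32, id=7), (41, id=11), (43, id=10) …. Take first 3.

Sol | 1 ; Dana | 15 ; Omar | 24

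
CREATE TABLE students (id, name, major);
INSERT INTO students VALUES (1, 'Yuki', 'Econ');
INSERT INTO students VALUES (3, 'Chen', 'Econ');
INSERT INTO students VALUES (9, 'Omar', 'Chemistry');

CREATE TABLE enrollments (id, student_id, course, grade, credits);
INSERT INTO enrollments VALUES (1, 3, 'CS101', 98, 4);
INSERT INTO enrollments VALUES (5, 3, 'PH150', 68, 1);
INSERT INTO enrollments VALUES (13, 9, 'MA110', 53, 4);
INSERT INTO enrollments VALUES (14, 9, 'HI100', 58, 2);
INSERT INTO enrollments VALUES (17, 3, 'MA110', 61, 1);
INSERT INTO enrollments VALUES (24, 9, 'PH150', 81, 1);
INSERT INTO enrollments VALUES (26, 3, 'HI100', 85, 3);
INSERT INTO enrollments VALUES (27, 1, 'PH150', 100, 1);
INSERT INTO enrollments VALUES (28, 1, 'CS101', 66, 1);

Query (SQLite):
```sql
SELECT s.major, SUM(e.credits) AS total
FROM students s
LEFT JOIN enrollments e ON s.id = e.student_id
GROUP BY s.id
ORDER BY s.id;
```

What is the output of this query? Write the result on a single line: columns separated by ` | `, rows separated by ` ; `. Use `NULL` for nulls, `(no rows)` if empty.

Econ | 2 ; Econ | 9 ; Chemistry | 7

LEFT JOIN keeps every students row; unmatched ones get NULL for enrollments columns.
Group by students.id and compute SUM(e.credits). SUM over an all-NULL group is NULL.
  1: ids {27, 28} → SUM(e.credits)=2
  3: ids {1, 5, 17, 26} → SUM(e.credits)=9
  9: ids {13, 14, 24} → SUM(e.credits)=7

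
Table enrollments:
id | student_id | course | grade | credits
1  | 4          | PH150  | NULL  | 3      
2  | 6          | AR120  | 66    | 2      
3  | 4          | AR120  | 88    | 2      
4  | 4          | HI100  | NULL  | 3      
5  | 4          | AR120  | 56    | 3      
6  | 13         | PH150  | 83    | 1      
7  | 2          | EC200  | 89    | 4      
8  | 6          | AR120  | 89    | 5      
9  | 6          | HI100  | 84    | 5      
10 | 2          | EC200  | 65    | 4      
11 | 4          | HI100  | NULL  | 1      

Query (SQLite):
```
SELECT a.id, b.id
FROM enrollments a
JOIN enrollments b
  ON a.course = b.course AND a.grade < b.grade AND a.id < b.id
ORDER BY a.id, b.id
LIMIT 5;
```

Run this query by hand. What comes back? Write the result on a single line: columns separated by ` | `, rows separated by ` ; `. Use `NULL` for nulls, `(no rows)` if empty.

2 | 3 ; 2 | 8 ; 3 | 8 ; 5 | 8

Pairs (a,b) with same course, a.grade < b.grade, a.id < b.id.
course groups: AR120:{2,3,5,8} EC200:{7,10} HI100:{4,9,11} PH150:{1,6}
Ordered by (a.id, b.id); first 5.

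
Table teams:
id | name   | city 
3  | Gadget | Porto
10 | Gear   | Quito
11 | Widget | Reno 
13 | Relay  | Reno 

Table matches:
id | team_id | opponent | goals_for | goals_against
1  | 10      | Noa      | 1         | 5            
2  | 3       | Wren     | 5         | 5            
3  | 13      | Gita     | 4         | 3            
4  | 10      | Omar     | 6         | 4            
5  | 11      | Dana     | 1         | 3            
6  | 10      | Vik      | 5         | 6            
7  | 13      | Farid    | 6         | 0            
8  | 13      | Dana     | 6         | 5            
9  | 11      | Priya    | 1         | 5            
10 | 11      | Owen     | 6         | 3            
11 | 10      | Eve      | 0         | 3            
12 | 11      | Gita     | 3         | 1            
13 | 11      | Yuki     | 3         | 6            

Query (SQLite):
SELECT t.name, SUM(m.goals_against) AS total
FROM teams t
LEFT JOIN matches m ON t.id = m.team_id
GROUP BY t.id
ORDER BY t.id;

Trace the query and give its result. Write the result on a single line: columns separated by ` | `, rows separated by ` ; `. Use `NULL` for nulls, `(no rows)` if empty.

Gadget | 5 ; Gear | 18 ; Widget | 18 ; Relay | 8

LEFT JOIN keeps every teams row; unmatched ones get NULL for matches columns.
Group by teams.id and compute SUM(m.goals_against). SUM over an all-NULL group is NULL.
  3: ids {2} → SUM(m.goals_against)=5
  10: ids {1, 4, 6, 11} → SUM(m.goals_against)=18
  11: ids {5, 9, 10, 12, 13} → SUM(m.goals_against)=18
  13: ids {3, 7, 8} → SUM(m.goals_against)=8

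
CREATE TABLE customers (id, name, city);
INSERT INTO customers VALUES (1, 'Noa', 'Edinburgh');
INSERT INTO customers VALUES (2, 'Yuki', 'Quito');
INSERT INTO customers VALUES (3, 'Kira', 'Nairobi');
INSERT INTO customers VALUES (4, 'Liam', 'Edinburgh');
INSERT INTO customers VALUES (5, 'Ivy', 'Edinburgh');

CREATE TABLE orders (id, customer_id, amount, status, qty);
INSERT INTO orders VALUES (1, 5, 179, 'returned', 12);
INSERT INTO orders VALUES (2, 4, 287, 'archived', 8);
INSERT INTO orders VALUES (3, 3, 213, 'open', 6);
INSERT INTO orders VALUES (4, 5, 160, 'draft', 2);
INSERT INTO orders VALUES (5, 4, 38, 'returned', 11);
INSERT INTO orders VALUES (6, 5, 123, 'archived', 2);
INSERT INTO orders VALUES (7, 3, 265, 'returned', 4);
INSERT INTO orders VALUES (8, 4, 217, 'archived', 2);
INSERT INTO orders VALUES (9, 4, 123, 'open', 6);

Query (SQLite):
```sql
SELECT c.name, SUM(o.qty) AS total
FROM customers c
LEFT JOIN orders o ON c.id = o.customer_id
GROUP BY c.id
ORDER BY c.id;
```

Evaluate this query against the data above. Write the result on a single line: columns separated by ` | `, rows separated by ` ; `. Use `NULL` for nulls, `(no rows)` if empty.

Noa | NULL ; Yuki | NULL ; Kira | 10 ; Liam | 27 ; Ivy | 16

LEFT JOIN keeps every customers row; unmatched ones get NULL for orders columns.
Group by customers.id and compute SUM(o.qty). SUM over an all-NULL group is NULL.
  1: ids {—} → SUM(o.qty)=NULL
  2: ids {—} → SUM(o.qty)=NULL
  3: ids {3, 7} → SUM(o.qty)=10
  4: ids {2, 5, 8, 9} → SUM(o.qty)=27
  5: ids {1, 4, 6} → SUM(o.qty)=16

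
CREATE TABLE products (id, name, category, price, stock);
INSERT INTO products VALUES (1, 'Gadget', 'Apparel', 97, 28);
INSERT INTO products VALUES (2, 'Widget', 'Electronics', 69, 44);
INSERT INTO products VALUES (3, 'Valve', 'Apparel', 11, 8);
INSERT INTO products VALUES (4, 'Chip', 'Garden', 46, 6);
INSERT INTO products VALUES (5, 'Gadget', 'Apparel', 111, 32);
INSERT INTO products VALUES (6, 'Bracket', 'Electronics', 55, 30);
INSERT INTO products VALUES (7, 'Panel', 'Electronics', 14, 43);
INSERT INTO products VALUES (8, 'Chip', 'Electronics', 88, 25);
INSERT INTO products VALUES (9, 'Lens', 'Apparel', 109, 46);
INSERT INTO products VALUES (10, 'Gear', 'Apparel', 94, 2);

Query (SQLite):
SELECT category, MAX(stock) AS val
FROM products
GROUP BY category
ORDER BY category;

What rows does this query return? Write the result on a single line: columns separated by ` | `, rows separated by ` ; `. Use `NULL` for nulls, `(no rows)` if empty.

Apparel | 46 ; Electronics | 44 ; Garden | 6

Partition products by category; compute MAX(stock) within each group.
  Apparel: ids {1, 3, 5, 9, 10} → MAX(stock)=46
  Electronics: ids {2, 6, 7, 8} → MAX(stock)=44
  Garden: ids {4} → MAX(stock)=6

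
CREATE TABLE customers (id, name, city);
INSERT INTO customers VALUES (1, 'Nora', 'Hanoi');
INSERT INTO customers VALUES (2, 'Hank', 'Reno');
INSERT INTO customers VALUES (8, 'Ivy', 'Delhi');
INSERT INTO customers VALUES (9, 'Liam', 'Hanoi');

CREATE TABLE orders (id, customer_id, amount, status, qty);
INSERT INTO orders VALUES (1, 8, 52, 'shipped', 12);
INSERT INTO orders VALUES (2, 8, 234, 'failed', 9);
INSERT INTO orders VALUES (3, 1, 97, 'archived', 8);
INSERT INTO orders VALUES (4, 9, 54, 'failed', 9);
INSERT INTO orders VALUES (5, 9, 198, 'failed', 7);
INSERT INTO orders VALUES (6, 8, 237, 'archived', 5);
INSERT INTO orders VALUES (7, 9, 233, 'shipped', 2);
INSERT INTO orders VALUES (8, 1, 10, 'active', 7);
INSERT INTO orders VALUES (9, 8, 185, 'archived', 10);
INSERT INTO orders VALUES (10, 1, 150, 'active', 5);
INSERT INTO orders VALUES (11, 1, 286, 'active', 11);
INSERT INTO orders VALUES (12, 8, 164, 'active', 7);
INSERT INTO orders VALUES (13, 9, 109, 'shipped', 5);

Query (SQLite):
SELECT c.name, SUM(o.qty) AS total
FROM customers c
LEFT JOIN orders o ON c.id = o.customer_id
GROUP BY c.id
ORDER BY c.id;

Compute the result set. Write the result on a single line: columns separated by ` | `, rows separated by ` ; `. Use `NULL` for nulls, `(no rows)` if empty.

Nora | 31 ; Hank | NULL ; Ivy | 43 ; Liam | 23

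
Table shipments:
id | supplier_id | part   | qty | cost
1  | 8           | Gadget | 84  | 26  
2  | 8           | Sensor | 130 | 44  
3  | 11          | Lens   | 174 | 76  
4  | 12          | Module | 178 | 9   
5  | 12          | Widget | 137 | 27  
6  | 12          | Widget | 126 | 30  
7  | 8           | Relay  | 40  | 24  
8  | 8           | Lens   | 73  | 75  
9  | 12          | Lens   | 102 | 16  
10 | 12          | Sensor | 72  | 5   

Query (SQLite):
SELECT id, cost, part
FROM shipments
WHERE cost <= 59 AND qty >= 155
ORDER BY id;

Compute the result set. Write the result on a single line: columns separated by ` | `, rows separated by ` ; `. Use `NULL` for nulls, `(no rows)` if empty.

cost <= 59: ids {1, 2, 4, 5, 6, 7, 9, 10}
qty >= 155: ids {3, 4}
Combine with AND.

4 | 9 | Module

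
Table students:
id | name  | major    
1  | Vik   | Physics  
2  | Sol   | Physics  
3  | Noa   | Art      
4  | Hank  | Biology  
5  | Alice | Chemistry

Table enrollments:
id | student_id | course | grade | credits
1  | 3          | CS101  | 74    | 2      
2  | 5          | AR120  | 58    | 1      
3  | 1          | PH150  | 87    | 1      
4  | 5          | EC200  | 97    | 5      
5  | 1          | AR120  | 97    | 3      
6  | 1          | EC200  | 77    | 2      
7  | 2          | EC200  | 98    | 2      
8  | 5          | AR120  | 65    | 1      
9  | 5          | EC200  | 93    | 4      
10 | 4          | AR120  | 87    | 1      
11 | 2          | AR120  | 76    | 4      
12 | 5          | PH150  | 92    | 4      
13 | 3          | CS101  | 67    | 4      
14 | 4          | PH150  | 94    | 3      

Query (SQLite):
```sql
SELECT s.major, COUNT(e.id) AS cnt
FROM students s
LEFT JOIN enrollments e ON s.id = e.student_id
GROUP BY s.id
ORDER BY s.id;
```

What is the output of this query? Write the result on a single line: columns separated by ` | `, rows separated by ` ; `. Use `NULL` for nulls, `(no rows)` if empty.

Physics | 3 ; Physics | 2 ; Art | 2 ; Biology | 2 ; Chemistry | 5

LEFT JOIN keeps every students row; unmatched ones get NULL for enrollments columns.
Group by students.id and compute COUNT(e.id). COUNT(col) of an all-NULL group is 0.
  1: ids {3, 5, 6} → COUNT(e.id)=3
  2: ids {7, 11} → COUNT(e.id)=2
  3: ids {1, 13} → COUNT(e.id)=2
  4: ids {10, 14} → COUNT(e.id)=2
  5: ids {2, 4, 8, 9, 12} → COUNT(e.id)=5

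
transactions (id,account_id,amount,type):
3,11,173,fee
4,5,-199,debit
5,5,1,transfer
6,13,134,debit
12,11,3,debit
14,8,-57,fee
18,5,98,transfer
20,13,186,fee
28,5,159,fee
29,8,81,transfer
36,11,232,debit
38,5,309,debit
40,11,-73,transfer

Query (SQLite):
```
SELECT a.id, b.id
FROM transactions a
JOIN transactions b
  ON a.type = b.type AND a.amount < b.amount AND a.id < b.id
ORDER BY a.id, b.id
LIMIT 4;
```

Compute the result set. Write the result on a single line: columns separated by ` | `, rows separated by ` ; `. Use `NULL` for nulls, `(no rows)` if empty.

3 | 20 ; 4 | 6 ; 4 | 12 ; 4 | 36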